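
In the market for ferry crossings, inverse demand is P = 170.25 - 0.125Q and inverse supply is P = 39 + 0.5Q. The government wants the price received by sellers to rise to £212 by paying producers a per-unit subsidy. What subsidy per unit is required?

Required subsidy s = £85 per unit

At a seller price of 212, quantity supplied is -78 + 2·212 = 346.
Buyers absorb 346 only when they pay Pb = 170.25 − 0.125·346 = 127.
s = Ps − Pb = 212 − 127 = 85.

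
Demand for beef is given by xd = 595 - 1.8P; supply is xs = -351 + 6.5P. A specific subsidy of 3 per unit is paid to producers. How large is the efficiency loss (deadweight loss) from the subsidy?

Deadweight loss = 1053/166

Pre-subsidy: 595 - 1.8P = -351 + 6.5P gives P* = 9460/83, x* = 32357/83.
With the subsidy, sellers receive Ps = Pb + 3 for each unit, where Pb is the price buyers pay.
Supply in terms of Pb becomes xs = -351 + 6.5(Pb + 3) = -331.5 + 6.5Pb. Setting this equal to demand: 595 - 1.8Pb = -331.5 + 6.5Pb, so Pb = 9265/83.
Sellers receive Ps = 9265/83 + 3 = 9514/83; x' = 595 − 1.8·(9265/83) = 32708/83.
The subsidy expands output by 32708/83 − 32357/83 = 351/83 past the efficient level; on those units the gap between marginal cost and willingness to pay runs from 0 up to 3.
DWL = ½ × 3 × 351/83 = 1053/166.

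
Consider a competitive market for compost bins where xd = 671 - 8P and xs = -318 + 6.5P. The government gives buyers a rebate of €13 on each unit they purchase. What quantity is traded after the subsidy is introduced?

Pre-subsidy: 671 - 8P = -318 + 6.5P gives P* = 1978/29, x* = 3635/29.
With the rebate, buyers effectively pay Pb = Ps − 13, where Ps is the price sellers receive.
Demand in terms of Ps becomes xd = 671 − 8(Ps − 13) = 775 - 8Ps. Setting this equal to supply: 775 - 8Ps = -318 + 6.5Ps, so Ps = 2186/29.
Buyers pay Pb = 2186/29 − 13 = 1809/29; x' = -318 + 6.5·(2186/29) = 4987/29.

x' = 4987/29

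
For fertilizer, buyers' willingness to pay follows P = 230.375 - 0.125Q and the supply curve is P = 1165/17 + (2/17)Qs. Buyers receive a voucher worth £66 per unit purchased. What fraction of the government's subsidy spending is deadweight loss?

Pre-subsidy: 230.375 - 0.125Q = 1165/17 + (2/17)Q gives Q* = 667 and P* = 147.
With the rebate, buyers effectively pay Pb = Ps − 66, where Ps is the price sellers receive.
On the curves, Pb = 230.375 - 0.125Q and Ps = 1165/17 + (2/17)Q; the wedge Ps − Pb = 66 gives 1165/17 + (2/17)Q − (230.375 - 0.125Q) = 66, so Q' = 939.
Then Pb = 230.375 − 0.125·939 = 113 and Ps = 1165/17 + (2/17)·939 = 179.
ΔCS = ½(667 + 939)(147 − 113) = 27302; ΔPS = ½(667 + 939)(179 − 147) = 25696.
Government spending = 66 × 939 = 61974.
DWL = ½ × 66 × (939 − 667) = 8976; fraction = 8976 / 61974 = 136/939.

DWL / government spending = 136/939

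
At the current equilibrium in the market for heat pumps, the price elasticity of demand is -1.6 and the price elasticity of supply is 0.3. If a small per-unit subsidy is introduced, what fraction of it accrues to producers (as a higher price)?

For a small subsidy around the equilibrium, the benefit split depends on the relative slopes, which at a point are proportional to the elasticities.
Buyer share = εs/(εs + |εd|) = 0.3/(0.3 + 1.6) = 3/19; seller share = |εd|/(εs + |εd|) = 16/19.
So producers capture 16/19 of the subsidy.

Producer share = 16/19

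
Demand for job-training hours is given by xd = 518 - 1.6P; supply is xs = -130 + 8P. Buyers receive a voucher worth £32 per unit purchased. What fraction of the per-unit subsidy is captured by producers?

Producer share = 1/6

Pre-subsidy: 518 - 1.6P = -130 + 8P gives P* = 67.5, x* = 410.
With the rebate, buyers effectively pay Pb = Ps − 32, where Ps is the price sellers receive.
Demand in terms of Ps becomes xd = 518 − 1.6(Ps − 32) = 569.2 - 1.6Ps. Setting this equal to supply: 569.2 - 1.6Ps = -130 + 8Ps, so Ps = 437/6.
Buyers pay Pb = 437/6 − 32 = 245/6; x' = -130 + 8·(437/6) = 1358/3.
Buyers' price falls by P* − Pb = 67.5 − 245/6 = 80/3; sellers' price rises by Ps − P* = 437/6 − 67.5 = 16/3.
So producers capture (16/3)/32 = 1/6 of each unit of subsidy.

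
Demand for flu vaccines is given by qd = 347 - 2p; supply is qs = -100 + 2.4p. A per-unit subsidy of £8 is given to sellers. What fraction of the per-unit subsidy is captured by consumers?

Pre-subsidy: 347 - 2p = -100 + 2.4p gives p* = 2235/22, q* = 1582/11.
With the subsidy, sellers receive ps = pb + 8 for each unit, where pb is the price buyers pay.
Supply in terms of pb becomes qs = -100 + 2.4(pb + 8) = -80.8 + 2.4pb. Setting this equal to demand: 347 - 2pb = -80.8 + 2.4pb, so pb = 2139/22.
Sellers receive ps = 2139/22 + 8 = 2315/22; q' = 347 − 2·(2139/22) = 1678/11.
Buyers' price falls by p* − pb = 2235/22 − 2139/22 = 48/11; sellers' price rises by ps − p* = 2315/22 − 2235/22 = 40/11.
So consumers capture (48/11)/8 = 6/11 of each unit of subsidy.

Consumer share = 6/11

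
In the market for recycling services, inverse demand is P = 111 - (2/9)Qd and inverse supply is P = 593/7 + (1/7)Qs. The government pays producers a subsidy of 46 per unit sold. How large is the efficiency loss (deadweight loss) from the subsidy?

Deadweight loss = 2898

Pre-subsidy: 111 - (2/9)Q = 593/7 + (1/7)Q gives Q* = 72 and P* = 95.
With the subsidy, sellers receive Ps = Pb + 46 for each unit, where Pb is the price buyers pay.
On the curves, Pb = 111 - (2/9)Q and Ps = 593/7 + (1/7)Q; the wedge Ps − Pb = 46 gives 593/7 + (1/7)Q − (111 - (2/9)Q) = 46, so Q' = 198.
Then Pb = 111 − (2/9)·198 = 67 and Ps = 593/7 + (1/7)·198 = 113.
The subsidy expands output by 198 − 72 = 126 past the efficient level; on those units the gap between marginal cost and willingness to pay runs from 0 up to 46.
DWL = ½ × 46 × 126 = 2898.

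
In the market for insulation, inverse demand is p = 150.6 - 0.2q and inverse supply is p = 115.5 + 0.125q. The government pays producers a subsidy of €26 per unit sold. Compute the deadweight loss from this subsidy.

Pre-subsidy: 150.6 - 0.2q = 115.5 + 0.125q gives q* = 108 and p* = 129.
With the subsidy, sellers receive ps = pb + 26 for each unit, where pb is the price buyers pay.
On the curves, pb = 150.6 - 0.2q and ps = 115.5 + 0.125q; the wedge ps − pb = 26 gives 115.5 + 0.125q − (150.6 - 0.2q) = 26, so q' = 188.
Then pb = 150.6 − 0.2·188 = 113 and ps = 115.5 + 0.125·188 = 139.
The subsidy expands output by 188 − 108 = 80 past the efficient level; on those units the gap between marginal cost and willingness to pay runs from 0 up to 26.
DWL = ½ × 26 × 80 = 1040.

Deadweight loss = €1040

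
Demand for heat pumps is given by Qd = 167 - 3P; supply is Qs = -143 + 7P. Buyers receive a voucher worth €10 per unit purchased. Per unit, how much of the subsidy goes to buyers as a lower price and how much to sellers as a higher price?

Buyers gain €7 per unit; sellers gain €3 per unit

Pre-subsidy: 167 - 3P = -143 + 7P gives P* = 31, Q* = 74.
With the rebate, buyers effectively pay Pb = Ps − 10, where Ps is the price sellers receive.
Demand in terms of Ps becomes Qd = 167 − 3(Ps − 10) = 197 - 3Ps. Setting this equal to supply: 197 - 3Ps = -143 + 7Ps, so Ps = 34.
Buyers pay Pb = 34 − 10 = 24; Q' = -143 + 7·34 = 95.
Buyers' price falls by P* − Pb = 31 − 24 = 7; sellers' price rises by Ps − P* = 34 − 31 = 3.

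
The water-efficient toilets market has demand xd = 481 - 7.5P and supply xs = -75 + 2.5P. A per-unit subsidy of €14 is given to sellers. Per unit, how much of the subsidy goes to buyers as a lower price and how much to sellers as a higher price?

Buyers gain €3.5 per unit; sellers gain €10.5 per unit

Pre-subsidy: 481 - 7.5P = -75 + 2.5P gives P* = 55.6, x* = 64.
With the subsidy, sellers receive Ps = Pb + 14 for each unit, where Pb is the price buyers pay.
Supply in terms of Pb becomes xs = -75 + 2.5(Pb + 14) = -40 + 2.5Pb. Setting this equal to demand: 481 - 7.5Pb = -40 + 2.5Pb, so Pb = 52.1.
Sellers receive Ps = 52.1 + 14 = 66.1; x' = 481 − 7.5·52.1 = 90.25.
Buyers' price falls by P* − Pb = 55.6 − 52.1 = 3.5; sellers' price rises by Ps − P* = 66.1 − 55.6 = 10.5.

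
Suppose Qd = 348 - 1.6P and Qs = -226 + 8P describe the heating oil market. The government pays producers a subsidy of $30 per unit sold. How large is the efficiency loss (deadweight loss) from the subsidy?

Deadweight loss = $600

Pre-subsidy: 348 - 1.6P = -226 + 8P gives P* = 1435/24, Q* = 757/3.
With the subsidy, sellers receive Ps = Pb + 30 for each unit, where Pb is the price buyers pay.
Supply in terms of Pb becomes Qs = -226 + 8(Pb + 30) = 14 + 8Pb. Setting this equal to demand: 348 - 1.6Pb = 14 + 8Pb, so Pb = 835/24.
Sellers receive Ps = 835/24 + 30 = 1555/24; Q' = 348 − 1.6·(835/24) = 877/3.
The subsidy expands output by 877/3 − 757/3 = 40 past the efficient level; on those units the gap between marginal cost and willingness to pay runs from 0 up to 30.
DWL = ½ × 30 × 40 = 600.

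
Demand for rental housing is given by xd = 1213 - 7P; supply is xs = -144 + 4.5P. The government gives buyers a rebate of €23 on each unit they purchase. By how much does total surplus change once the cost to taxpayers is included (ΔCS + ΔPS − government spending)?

Net change in total surplus = -€724.5

Pre-subsidy: 1213 - 7P = -144 + 4.5P gives P* = 118, x* = 387.
With the rebate, buyers effectively pay Pb = Ps − 23, where Ps is the price sellers receive.
Demand in terms of Ps becomes xd = 1213 − 7(Ps − 23) = 1374 - 7Ps. Setting this equal to supply: 1374 - 7Ps = -144 + 4.5Ps, so Ps = 132.
Buyers pay Pb = 132 − 23 = 109; x' = -144 + 4.5·132 = 450.
ΔCS = ½(387 + 450)(118 − 109) = 3766.5; ΔPS = ½(387 + 450)(132 − 118) = 5859.
Government spending = 23 × 450 = 10350.
Net change = 3766.5 + 5859 − 10350 = -724.5. The loss equals the DWL triangle ½·23·63.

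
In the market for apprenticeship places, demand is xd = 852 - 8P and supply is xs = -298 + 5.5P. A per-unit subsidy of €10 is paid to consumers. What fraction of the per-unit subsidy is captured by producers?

Producer share = 16/27

Pre-subsidy: 852 - 8P = -298 + 5.5P gives P* = 2300/27, x* = 4604/27.
With the rebate, buyers effectively pay Pb = Ps − 10, where Ps is the price sellers receive.
Demand in terms of Ps becomes xd = 852 − 8(Ps − 10) = 932 - 8Ps. Setting this equal to supply: 932 - 8Ps = -298 + 5.5Ps, so Ps = 820/9.
Buyers pay Pb = 820/9 − 10 = 730/9; x' = -298 + 5.5·(820/9) = 1828/9.
Buyers' price falls by P* − Pb = 2300/27 − 730/9 = 110/27; sellers' price rises by Ps − P* = 820/9 − 2300/27 = 160/27.
So producers capture (160/27)/10 = 16/27 of each unit of subsidy.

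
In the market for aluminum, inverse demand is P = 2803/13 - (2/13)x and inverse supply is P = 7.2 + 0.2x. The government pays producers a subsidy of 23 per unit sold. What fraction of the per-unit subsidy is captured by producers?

Pre-subsidy: 2803/13 - (2/13)x = 7.2 + 0.2x gives x* = 589 and P* = 125.
With the subsidy, sellers receive Ps = Pb + 23 for each unit, where Pb is the price buyers pay.
On the curves, Pb = 2803/13 - (2/13)x and Ps = 7.2 + 0.2x; the wedge Ps − Pb = 23 gives 7.2 + 0.2x − (2803/13 - (2/13)x) = 23, so x' = 654.
Then Pb = 2803/13 − (2/13)·654 = 115 and Ps = 7.2 + 0.2·654 = 138.
Buyers' price falls by P* − Pb = 125 − 115 = 10; sellers' price rises by Ps − P* = 138 − 125 = 13.
So producers capture 13/23 = 13/23 of each unit of subsidy.

Producer share = 13/23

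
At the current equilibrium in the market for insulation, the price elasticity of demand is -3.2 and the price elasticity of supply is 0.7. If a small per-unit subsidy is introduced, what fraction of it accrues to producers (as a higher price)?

Producer share = 32/39

For a small subsidy around the equilibrium, the benefit split depends on the relative slopes, which at a point are proportional to the elasticities.
Buyer share = εs/(εs + |εd|) = 0.7/(0.7 + 3.2) = 7/39; seller share = |εd|/(εs + |εd|) = 32/39.
So producers capture 32/39 of the subsidy.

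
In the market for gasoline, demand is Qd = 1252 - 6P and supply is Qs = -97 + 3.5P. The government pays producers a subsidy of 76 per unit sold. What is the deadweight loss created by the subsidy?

Deadweight loss = 6384

Pre-subsidy: 1252 - 6P = -97 + 3.5P gives P* = 142, Q* = 400.
With the subsidy, sellers receive Ps = Pb + 76 for each unit, where Pb is the price buyers pay.
Supply in terms of Pb becomes Qs = -97 + 3.5(Pb + 76) = 169 + 3.5Pb. Setting this equal to demand: 1252 - 6Pb = 169 + 3.5Pb, so Pb = 114.
Sellers receive Ps = 114 + 76 = 190; Q' = 1252 − 6·114 = 568.
The subsidy expands output by 568 − 400 = 168 past the efficient level; on those units the gap between marginal cost and willingness to pay runs from 0 up to 76.
DWL = ½ × 76 × 168 = 6384.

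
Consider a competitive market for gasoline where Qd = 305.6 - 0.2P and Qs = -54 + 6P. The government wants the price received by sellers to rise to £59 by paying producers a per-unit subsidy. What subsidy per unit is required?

Required subsidy s = £31 per unit

At a seller price of 59, quantity supplied is -54 + 6·59 = 300.
Buyers absorb 300 only when they pay Pb with 305.6 − 0.2·Pb = 300, i.e. Pb = 28.
s = Ps − Pb = 59 − 28 = 31.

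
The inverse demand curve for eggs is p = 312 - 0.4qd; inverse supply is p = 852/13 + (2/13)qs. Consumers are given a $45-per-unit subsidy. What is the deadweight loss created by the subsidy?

Pre-subsidy: 312 - 0.4q = 852/13 + (2/13)q gives q* = 445 and p* = 134.
With the rebate, buyers effectively pay pb = ps − 45, where ps is the price sellers receive.
On the curves, pb = 312 - 0.4q and ps = 852/13 + (2/13)q; the wedge ps − pb = 45 gives 852/13 + (2/13)q − (312 - 0.4q) = 45, so q' = 526.25.
Then pb = 312 − 0.4·526.25 = 101.5 and ps = 852/13 + (2/13)·526.25 = 146.5.
The subsidy expands output by 526.25 − 445 = 81.25 past the efficient level; on those units the gap between marginal cost and willingness to pay runs from 0 up to 45.
DWL = ½ × 45 × 81.25 = 1828.125.

Deadweight loss = $1828.125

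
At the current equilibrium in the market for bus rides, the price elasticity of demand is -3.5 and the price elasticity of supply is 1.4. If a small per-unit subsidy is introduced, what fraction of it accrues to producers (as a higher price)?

Producer share = 5/7

For a small subsidy around the equilibrium, the benefit split depends on the relative slopes, which at a point are proportional to the elasticities.
Buyer share = εs/(εs + |εd|) = 1.4/(1.4 + 3.5) = 2/7; seller share = |εd|/(εs + |εd|) = 5/7.
So producers capture 5/7 of the subsidy.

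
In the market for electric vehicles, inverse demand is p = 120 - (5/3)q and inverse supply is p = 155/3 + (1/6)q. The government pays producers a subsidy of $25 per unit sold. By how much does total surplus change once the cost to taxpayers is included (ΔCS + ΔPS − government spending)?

Net change in total surplus = -1875/11

Pre-subsidy: 120 - (5/3)q = 155/3 + (1/6)q gives q* = 410/11 and p* = 1910/33.
With the subsidy, sellers receive ps = pb + 25 for each unit, where pb is the price buyers pay.
On the curves, pb = 120 - (5/3)q and ps = 155/3 + (1/6)q; the wedge ps − pb = 25 gives 155/3 + (1/6)q − (120 - (5/3)q) = 25, so q' = 560/11.
Then pb = 120 − (5/3)·(560/11) = 1160/33 and ps = 155/3 + (1/6)·(560/11) = 1985/33.
ΔCS = ½(410/11 + 560/11)(1910/33 − 1160/33) = 121250/121; ΔPS = ½(410/11 + 560/11)(1985/33 − 1910/33) = 12125/121.
Government spending = 25 × 560/11 = 14000/11.
Net change = 121250/121 + 12125/121 − 14000/11 = -1875/11. The loss equals the DWL triangle ½·25·150/11.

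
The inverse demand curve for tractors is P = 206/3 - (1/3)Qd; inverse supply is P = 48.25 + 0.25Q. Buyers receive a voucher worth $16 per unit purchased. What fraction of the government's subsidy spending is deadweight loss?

DWL / government spending = 96/437

Pre-subsidy: 206/3 - (1/3)Q = 48.25 + 0.25Q gives Q* = 35 and P* = 57.
With the rebate, buyers effectively pay Pb = Ps − 16, where Ps is the price sellers receive.
On the curves, Pb = 206/3 - (1/3)Q and Ps = 48.25 + 0.25Q; the wedge Ps − Pb = 16 gives 48.25 + 0.25Q − (206/3 - (1/3)Q) = 16, so Q' = 437/7.
Then Pb = 206/3 − (1/3)·(437/7) = 335/7 and Ps = 48.25 + 0.25·(437/7) = 447/7.
ΔCS = ½(35 + 437/7)(57 − 335/7) = 21824/49; ΔPS = ½(35 + 437/7)(447/7 − 57) = 16368/49.
Government spending = 16 × 437/7 = 6992/7.
DWL = ½ × 16 × (437/7 − 35) = 1536/7; fraction = (1536/7) / (6992/7) = 96/437.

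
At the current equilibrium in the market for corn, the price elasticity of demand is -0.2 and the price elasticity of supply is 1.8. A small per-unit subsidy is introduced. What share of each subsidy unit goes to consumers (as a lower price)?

Consumer share = 0.9

For a small subsidy around the equilibrium, the benefit split depends on the relative slopes, which at a point are proportional to the elasticities.
Buyer share = εs/(εs + |εd|) = 1.8/(1.8 + 0.2) = 0.9; seller share = |εd|/(εs + |εd|) = 0.1.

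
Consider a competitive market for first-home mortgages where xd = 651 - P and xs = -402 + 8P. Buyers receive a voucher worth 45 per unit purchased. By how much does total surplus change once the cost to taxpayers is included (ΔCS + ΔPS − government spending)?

Pre-subsidy: 651 - P = -402 + 8P gives P* = 117, x* = 534.
With the rebate, buyers effectively pay Pb = Ps − 45, where Ps is the price sellers receive.
Demand in terms of Ps becomes xd = 651 − 1(Ps − 45) = 696 - Ps. Setting this equal to supply: 696 - Ps = -402 + 8Ps, so Ps = 122.
Buyers pay Pb = 122 − 45 = 77; x' = -402 + 8·122 = 574.
ΔCS = ½(534 + 574)(117 − 77) = 22160; ΔPS = ½(534 + 574)(122 − 117) = 2770.
Government spending = 45 × 574 = 25830.
Net change = 22160 + 2770 − 25830 = -900. The loss equals the DWL triangle ½·45·40.

Net change in total surplus = -900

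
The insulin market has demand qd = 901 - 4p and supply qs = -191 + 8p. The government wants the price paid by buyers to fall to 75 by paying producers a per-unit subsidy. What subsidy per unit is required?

At a buyer price of 75, quantity demanded is 901 − 4·75 = 601.
Sellers supply 601 only when they receive ps with -191 + 8·ps = 601, i.e. ps = 99.
s = ps − pb = 99 − 75 = 24.

Required subsidy s = 24 per unit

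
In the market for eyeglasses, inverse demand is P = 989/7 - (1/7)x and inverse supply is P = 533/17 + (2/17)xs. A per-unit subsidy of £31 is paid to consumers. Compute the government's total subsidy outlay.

Government cost = £16771

Pre-subsidy: 989/7 - (1/7)x = 533/17 + (2/17)x gives x* = 422 and P* = 81.
With the rebate, buyers effectively pay Pb = Ps − 31, where Ps is the price sellers receive.
On the curves, Pb = 989/7 - (1/7)x and Ps = 533/17 + (2/17)x; the wedge Ps − Pb = 31 gives 533/17 + (2/17)x − (989/7 - (1/7)x) = 31, so x' = 541.
Then Pb = 989/7 − (1/7)·541 = 64 and Ps = 533/17 + (2/17)·541 = 95.
Government outlay = subsidy × quantity = 31 × 541 = 16771.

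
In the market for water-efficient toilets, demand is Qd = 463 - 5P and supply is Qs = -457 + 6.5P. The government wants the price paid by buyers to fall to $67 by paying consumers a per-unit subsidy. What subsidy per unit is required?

Required subsidy s = $23 per unit

At a buyer price of 67, quantity demanded is 463 − 5·67 = 128.
Sellers supply 128 only when they receive Ps with -457 + 6.5·Ps = 128, i.e. Ps = 90.
s = Ps − Pb = 90 − 67 = 23.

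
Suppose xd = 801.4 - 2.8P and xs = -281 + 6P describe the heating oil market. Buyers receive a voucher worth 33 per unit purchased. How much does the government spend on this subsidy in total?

Government cost = 17160

Pre-subsidy: 801.4 - 2.8P = -281 + 6P gives P* = 123, x* = 457.
With the rebate, buyers effectively pay Pb = Ps − 33, where Ps is the price sellers receive.
Demand in terms of Ps becomes xd = 801.4 − 2.8(Ps − 33) = 893.8 - 2.8Ps. Setting this equal to supply: 893.8 - 2.8Ps = -281 + 6Ps, so Ps = 133.5.
Buyers pay Pb = 133.5 − 33 = 100.5; x' = -281 + 6·133.5 = 520.
Government outlay = subsidy × quantity = 33 × 520 = 17160.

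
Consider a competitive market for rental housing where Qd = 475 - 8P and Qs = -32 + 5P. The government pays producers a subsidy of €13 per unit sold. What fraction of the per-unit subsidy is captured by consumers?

Consumer share = 5/13

Pre-subsidy: 475 - 8P = -32 + 5P gives P* = 39, Q* = 163.
With the subsidy, sellers receive Ps = Pb + 13 for each unit, where Pb is the price buyers pay.
Supply in terms of Pb becomes Qs = -32 + 5(Pb + 13) = 33 + 5Pb. Setting this equal to demand: 475 - 8Pb = 33 + 5Pb, so Pb = 34.
Sellers receive Ps = 34 + 13 = 47; Q' = 475 − 8·34 = 203.
Buyers' price falls by P* − Pb = 39 − 34 = 5; sellers' price rises by Ps − P* = 47 − 39 = 8.
So consumers capture 5/13 = 5/13 of each unit of subsidy.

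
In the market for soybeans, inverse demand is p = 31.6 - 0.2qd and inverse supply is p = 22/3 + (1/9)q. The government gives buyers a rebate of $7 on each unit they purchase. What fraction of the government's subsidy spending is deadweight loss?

Pre-subsidy: 31.6 - 0.2q = 22/3 + (1/9)q gives q* = 78 and p* = 16.
With the rebate, buyers effectively pay pb = ps − 7, where ps is the price sellers receive.
On the curves, pb = 31.6 - 0.2q and ps = 22/3 + (1/9)q; the wedge ps − pb = 7 gives 22/3 + (1/9)q − (31.6 - 0.2q) = 7, so q' = 100.5.
Then pb = 31.6 − 0.2·100.5 = 11.5 and ps = 22/3 + (1/9)·100.5 = 18.5.
ΔCS = ½(78 + 100.5)(16 − 11.5) = 401.625; ΔPS = ½(78 + 100.5)(18.5 − 16) = 223.125.
Government spending = 7 × 100.5 = 703.5.
DWL = ½ × 7 × (100.5 − 78) = 78.75; fraction = 78.75 / 703.5 = 15/134.

DWL / government spending = 15/134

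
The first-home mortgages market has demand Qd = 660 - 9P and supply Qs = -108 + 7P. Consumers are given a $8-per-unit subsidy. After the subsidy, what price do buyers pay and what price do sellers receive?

Pre-subsidy: 660 - 9P = -108 + 7P gives P* = 48, Q* = 228.
With the rebate, buyers effectively pay Pb = Ps − 8, where Ps is the price sellers receive.
Demand in terms of Ps becomes Qd = 660 − 9(Ps − 8) = 732 - 9Ps. Setting this equal to supply: 732 - 9Ps = -108 + 7Ps, so Ps = 52.5.
Buyers pay Pb = 52.5 − 8 = 44.5; Q' = -108 + 7·52.5 = 259.5.

Buyers pay $44.5; sellers receive $52.5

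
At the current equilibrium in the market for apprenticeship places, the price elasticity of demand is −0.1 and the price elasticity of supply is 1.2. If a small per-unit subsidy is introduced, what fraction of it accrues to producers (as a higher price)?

For a small subsidy around the equilibrium, the benefit split depends on the relative slopes, which at a point are proportional to the elasticities.
Buyer share = εs/(εs + |εd|) = 1.2/(1.2 + 0.1) = 12/13; seller share = |εd|/(εs + |εd|) = 1/13.
So producers capture 1/13 of the subsidy.

Producer share = 1/13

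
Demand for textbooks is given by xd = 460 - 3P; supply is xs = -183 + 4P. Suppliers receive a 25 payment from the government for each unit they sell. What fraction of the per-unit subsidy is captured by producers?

Pre-subsidy: 460 - 3P = -183 + 4P gives P* = 643/7, x* = 1291/7.
With the subsidy, sellers receive Ps = Pb + 25 for each unit, where Pb is the price buyers pay.
Supply in terms of Pb becomes xs = -183 + 4(Pb + 25) = -83 + 4Pb. Setting this equal to demand: 460 - 3Pb = -83 + 4Pb, so Pb = 543/7.
Sellers receive Ps = 543/7 + 25 = 718/7; x' = 460 − 3·(543/7) = 1591/7.
Buyers' price falls by P* − Pb = 643/7 − 543/7 = 100/7; sellers' price rises by Ps − P* = 718/7 − 643/7 = 75/7.
So producers capture (75/7)/25 = 3/7 of each unit of subsidy.

Producer share = 3/7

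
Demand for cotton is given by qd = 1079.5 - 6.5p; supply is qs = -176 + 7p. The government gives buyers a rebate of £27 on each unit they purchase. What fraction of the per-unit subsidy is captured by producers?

Producer share = 13/27

Pre-subsidy: 1079.5 - 6.5p = -176 + 7p gives p* = 93, q* = 475.
With the rebate, buyers effectively pay pb = ps − 27, where ps is the price sellers receive.
Demand in terms of ps becomes qd = 1079.5 − 6.5(ps − 27) = 1255 - 6.5ps. Setting this equal to supply: 1255 - 6.5ps = -176 + 7ps, so ps = 106.
Buyers pay pb = 106 − 27 = 79; q' = -176 + 7·106 = 566.
Buyers' price falls by p* − pb = 93 − 79 = 14; sellers' price rises by ps − p* = 106 − 93 = 13.
So producers capture 13/27 = 13/27 of each unit of subsidy.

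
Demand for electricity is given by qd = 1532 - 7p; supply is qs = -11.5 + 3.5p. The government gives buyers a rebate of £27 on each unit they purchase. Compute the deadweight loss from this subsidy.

Pre-subsidy: 1532 - 7p = -11.5 + 3.5p gives p* = 147, q* = 503.
With the rebate, buyers effectively pay pb = ps − 27, where ps is the price sellers receive.
Demand in terms of ps becomes qd = 1532 − 7(ps − 27) = 1721 - 7ps. Setting this equal to supply: 1721 - 7ps = -11.5 + 3.5ps, so ps = 165.
Buyers pay pb = 165 − 27 = 138; q' = -11.5 + 3.5·165 = 566.
The subsidy expands output by 566 − 503 = 63 past the efficient level; on those units the gap between marginal cost and willingness to pay runs from 0 up to 27.
DWL = ½ × 27 × 63 = 850.5.

Deadweight loss = £850.5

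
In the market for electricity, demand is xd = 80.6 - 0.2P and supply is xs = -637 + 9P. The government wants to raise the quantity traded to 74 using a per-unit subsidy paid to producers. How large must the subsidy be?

Required subsidy s = 46 per unit

At x = 74, invert demand for the buyer price: Pb = (80.6 − 74)/0.2 = 33; invert supply for the seller price: Ps = (74 − (-637))/9 = 79.
The subsidy must fill the gap: s = Ps − Pb = 79 − 33 = 46.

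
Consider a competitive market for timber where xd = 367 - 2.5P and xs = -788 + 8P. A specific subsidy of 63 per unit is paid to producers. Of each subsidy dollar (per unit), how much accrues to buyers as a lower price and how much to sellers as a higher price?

Buyers gain 48 per unit; sellers gain 15 per unit

Pre-subsidy: 367 - 2.5P = -788 + 8P gives P* = 110, x* = 92.
With the subsidy, sellers receive Ps = Pb + 63 for each unit, where Pb is the price buyers pay.
Supply in terms of Pb becomes xs = -788 + 8(Pb + 63) = -284 + 8Pb. Setting this equal to demand: 367 - 2.5Pb = -284 + 8Pb, so Pb = 62.
Sellers receive Ps = 62 + 63 = 125; x' = 367 − 2.5·62 = 212.
Buyers' price falls by P* − Pb = 110 − 62 = 48; sellers' price rises by Ps − P* = 125 − 110 = 15.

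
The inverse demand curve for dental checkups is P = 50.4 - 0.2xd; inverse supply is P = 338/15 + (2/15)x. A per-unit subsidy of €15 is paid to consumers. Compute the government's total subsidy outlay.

Pre-subsidy: 50.4 - 0.2x = 338/15 + (2/15)x gives x* = 83.6 and P* = 33.68.
With the rebate, buyers effectively pay Pb = Ps − 15, where Ps is the price sellers receive.
On the curves, Pb = 50.4 - 0.2x and Ps = 338/15 + (2/15)x; the wedge Ps − Pb = 15 gives 338/15 + (2/15)x − (50.4 - 0.2x) = 15, so x' = 128.6.
Then Pb = 50.4 − 0.2·128.6 = 24.68 and Ps = 338/15 + (2/15)·128.6 = 39.68.
Government outlay = subsidy × quantity = 15 × 128.6 = 1929.

Government cost = €1929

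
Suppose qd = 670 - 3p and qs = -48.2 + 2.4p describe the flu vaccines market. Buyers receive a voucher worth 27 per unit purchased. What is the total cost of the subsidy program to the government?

Government cost = 8289

Pre-subsidy: 670 - 3p = -48.2 + 2.4p gives p* = 133, q* = 271.
With the rebate, buyers effectively pay pb = ps − 27, where ps is the price sellers receive.
Demand in terms of ps becomes qd = 670 − 3(ps − 27) = 751 - 3ps. Setting this equal to supply: 751 - 3ps = -48.2 + 2.4ps, so ps = 148.
Buyers pay pb = 148 − 27 = 121; q' = -48.2 + 2.4·148 = 307.
Government outlay = subsidy × quantity = 27 × 307 = 8289.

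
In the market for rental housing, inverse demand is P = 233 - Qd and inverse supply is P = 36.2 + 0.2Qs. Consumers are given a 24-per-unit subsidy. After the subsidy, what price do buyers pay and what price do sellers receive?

Pre-subsidy: 233 - Q = 36.2 + 0.2Q gives Q* = 164 and P* = 69.
With the rebate, buyers effectively pay Pb = Ps − 24, where Ps is the price sellers receive.
On the curves, Pb = 233 - Q and Ps = 36.2 + 0.2Q; the wedge Ps − Pb = 24 gives 36.2 + 0.2Q − (233 - Q) = 24, so Q' = 184.
Then Pb = 233 − 1·184 = 49 and Ps = 36.2 + 0.2·184 = 73.

Buyers pay 49; sellers receive 73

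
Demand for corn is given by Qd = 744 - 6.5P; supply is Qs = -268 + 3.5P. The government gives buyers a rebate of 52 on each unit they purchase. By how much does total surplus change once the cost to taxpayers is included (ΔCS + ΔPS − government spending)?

Net change in total surplus = -3075.8

Pre-subsidy: 744 - 6.5P = -268 + 3.5P gives P* = 101.2, Q* = 86.2.
With the rebate, buyers effectively pay Pb = Ps − 52, where Ps is the price sellers receive.
Demand in terms of Ps becomes Qd = 744 − 6.5(Ps − 52) = 1082 - 6.5Ps. Setting this equal to supply: 1082 - 6.5Ps = -268 + 3.5Ps, so Ps = 135.
Buyers pay Pb = 135 − 52 = 83; Q' = -268 + 3.5·135 = 204.5.
ΔCS = ½(86.2 + 204.5)(101.2 − 83) = 2645.37; ΔPS = ½(86.2 + 204.5)(135 − 101.2) = 4912.83.
Government spending = 52 × 204.5 = 10634.
Net change = 2645.37 + 4912.83 − 10634 = -3075.8. The loss equals the DWL triangle ½·52·118.3.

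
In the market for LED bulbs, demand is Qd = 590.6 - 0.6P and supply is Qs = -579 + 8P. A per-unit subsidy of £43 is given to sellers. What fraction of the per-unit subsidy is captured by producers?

Pre-subsidy: 590.6 - 0.6P = -579 + 8P gives P* = 136, Q* = 509.
With the subsidy, sellers receive Ps = Pb + 43 for each unit, where Pb is the price buyers pay.
Supply in terms of Pb becomes Qs = -579 + 8(Pb + 43) = -235 + 8Pb. Setting this equal to demand: 590.6 - 0.6Pb = -235 + 8Pb, so Pb = 96.
Sellers receive Ps = 96 + 43 = 139; Q' = 590.6 − 0.6·96 = 533.
Buyers' price falls by P* − Pb = 136 − 96 = 40; sellers' price rises by Ps − P* = 139 − 136 = 3.
So producers capture 3/43 = 3/43 of each unit of subsidy.

Producer share = 3/43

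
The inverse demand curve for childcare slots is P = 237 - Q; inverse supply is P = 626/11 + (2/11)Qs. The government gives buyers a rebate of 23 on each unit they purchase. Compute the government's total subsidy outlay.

Pre-subsidy: 237 - Q = 626/11 + (2/11)Q gives Q* = 1981/13 and P* = 1100/13.
With the rebate, buyers effectively pay Pb = Ps − 23, where Ps is the price sellers receive.
On the curves, Pb = 237 - Q and Ps = 626/11 + (2/11)Q; the wedge Ps − Pb = 23 gives 626/11 + (2/11)Q − (237 - Q) = 23, so Q' = 2234/13.
Then Pb = 237 − 1·(2234/13) = 847/13 and Ps = 626/11 + (2/11)·(2234/13) = 1146/13.
Government outlay = subsidy × quantity = 23 × 2234/13 = 51382/13.

Government cost = 51382/13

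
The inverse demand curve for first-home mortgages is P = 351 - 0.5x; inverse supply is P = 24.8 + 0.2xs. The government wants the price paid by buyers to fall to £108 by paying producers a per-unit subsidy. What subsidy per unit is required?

Required subsidy s = £14 per unit

At a buyer price of 108, quantity demanded is 702 − 2·108 = 486.
Sellers supply 486 only when they receive Ps = 24.8 + 0.2·486 = 122.
s = Ps − Pb = 122 − 108 = 14.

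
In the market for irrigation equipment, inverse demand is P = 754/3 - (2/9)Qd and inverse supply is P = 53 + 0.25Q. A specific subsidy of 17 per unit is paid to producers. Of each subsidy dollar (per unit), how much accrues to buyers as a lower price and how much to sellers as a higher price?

Pre-subsidy: 754/3 - (2/9)Q = 53 + 0.25Q gives Q* = 420 and P* = 158.
With the subsidy, sellers receive Ps = Pb + 17 for each unit, where Pb is the price buyers pay.
On the curves, Pb = 754/3 - (2/9)Q and Ps = 53 + 0.25Q; the wedge Ps − Pb = 17 gives 53 + 0.25Q − (754/3 - (2/9)Q) = 17, so Q' = 456.
Then Pb = 754/3 − (2/9)·456 = 150 and Ps = 53 + 0.25·456 = 167.
Buyers' price falls by P* − Pb = 158 − 150 = 8; sellers' price rises by Ps − P* = 167 − 158 = 9.

Buyers gain 8 per unit; sellers gain 9 per unit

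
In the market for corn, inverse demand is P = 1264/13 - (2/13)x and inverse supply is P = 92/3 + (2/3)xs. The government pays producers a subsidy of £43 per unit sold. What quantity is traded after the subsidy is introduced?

Pre-subsidy: 1264/13 - (2/13)x = 92/3 + (2/3)x gives x* = 81.125 and P* = 84.75.
With the subsidy, sellers receive Ps = Pb + 43 for each unit, where Pb is the price buyers pay.
On the curves, Pb = 1264/13 - (2/13)x and Ps = 92/3 + (2/3)x; the wedge Ps − Pb = 43 gives 92/3 + (2/3)x − (1264/13 - (2/13)x) = 43, so x' = 133.53125.
Then Pb = 1264/13 − (2/13)·133.53125 = 76.6875 and Ps = 92/3 + (2/3)·133.53125 = 119.6875.

x' = 133.53125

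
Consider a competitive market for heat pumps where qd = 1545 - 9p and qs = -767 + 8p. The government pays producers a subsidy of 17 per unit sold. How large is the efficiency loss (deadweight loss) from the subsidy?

Pre-subsidy: 1545 - 9p = -767 + 8p gives p* = 136, q* = 321.
With the subsidy, sellers receive ps = pb + 17 for each unit, where pb is the price buyers pay.
Supply in terms of pb becomes qs = -767 + 8(pb + 17) = -631 + 8pb. Setting this equal to demand: 1545 - 9pb = -631 + 8pb, so pb = 128.
Sellers receive ps = 128 + 17 = 145; q' = 1545 − 9·128 = 393.
The subsidy expands output by 393 − 321 = 72 past the efficient level; on those units the gap between marginal cost and willingness to pay runs from 0 up to 17.
DWL = ½ × 17 × 72 = 612.

Deadweight loss = 612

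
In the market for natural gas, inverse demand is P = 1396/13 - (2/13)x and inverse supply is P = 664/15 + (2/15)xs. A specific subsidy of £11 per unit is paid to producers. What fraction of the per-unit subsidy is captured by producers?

Pre-subsidy: 1396/13 - (2/13)x = 664/15 + (2/15)x gives x* = 3077/14 and P* = 515/7.
With the subsidy, sellers receive Ps = Pb + 11 for each unit, where Pb is the price buyers pay.
On the curves, Pb = 1396/13 - (2/13)x and Ps = 664/15 + (2/15)x; the wedge Ps − Pb = 11 gives 664/15 + (2/15)x − (1396/13 - (2/13)x) = 11, so x' = 14453/56.
Then Pb = 1396/13 − (2/13)·(14453/56) = 1895/28 and Ps = 664/15 + (2/15)·(14453/56) = 2203/28.
Buyers' price falls by P* − Pb = 515/7 − 1895/28 = 165/28; sellers' price rises by Ps − P* = 2203/28 − 515/7 = 143/28.
So producers capture (143/28)/11 = 13/28 of each unit of subsidy.

Producer share = 13/28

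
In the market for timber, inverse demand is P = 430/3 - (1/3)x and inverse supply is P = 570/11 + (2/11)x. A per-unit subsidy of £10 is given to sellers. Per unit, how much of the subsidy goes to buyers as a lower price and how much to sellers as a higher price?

Pre-subsidy: 430/3 - (1/3)x = 570/11 + (2/11)x gives x* = 3020/17 and P* = 1430/17.
With the subsidy, sellers receive Ps = Pb + 10 for each unit, where Pb is the price buyers pay.
On the curves, Pb = 430/3 - (1/3)x and Ps = 570/11 + (2/11)x; the wedge Ps − Pb = 10 gives 570/11 + (2/11)x − (430/3 - (1/3)x) = 10, so x' = 3350/17.
Then Pb = 430/3 − (1/3)·(3350/17) = 1320/17 and Ps = 570/11 + (2/11)·(3350/17) = 1490/17.
Buyers' price falls by P* − Pb = 1430/17 − 1320/17 = 110/17; sellers' price rises by Ps − P* = 1490/17 − 1430/17 = 60/17.

Buyers gain 110/17 per unit; sellers gain 60/17 per unit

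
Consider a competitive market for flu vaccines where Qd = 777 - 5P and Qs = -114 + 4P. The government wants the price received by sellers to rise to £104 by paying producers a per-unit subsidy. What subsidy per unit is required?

Required subsidy s = £9 per unit

At a seller price of 104, quantity supplied is -114 + 4·104 = 302.
Buyers absorb 302 only when they pay Pb with 777 − 5·Pb = 302, i.e. Pb = 95.
s = Ps − Pb = 104 − 95 = 9.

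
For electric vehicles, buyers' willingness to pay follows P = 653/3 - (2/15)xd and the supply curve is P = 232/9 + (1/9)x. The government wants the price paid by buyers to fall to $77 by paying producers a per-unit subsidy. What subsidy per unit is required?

Required subsidy s = $66 per unit

At a buyer price of 77, quantity demanded is 1632.5 − 7.5·77 = 1055.
Sellers supply 1055 only when they receive Ps = 232/9 + (1/9)·1055 = 143.
s = Ps − Pb = 143 − 77 = 66.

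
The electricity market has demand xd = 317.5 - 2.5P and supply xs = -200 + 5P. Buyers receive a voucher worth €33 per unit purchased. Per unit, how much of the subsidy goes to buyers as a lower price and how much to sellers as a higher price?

Pre-subsidy: 317.5 - 2.5P = -200 + 5P gives P* = 69, x* = 145.
With the rebate, buyers effectively pay Pb = Ps − 33, where Ps is the price sellers receive.
Demand in terms of Ps becomes xd = 317.5 − 2.5(Ps − 33) = 400 - 2.5Ps. Setting this equal to supply: 400 - 2.5Ps = -200 + 5Ps, so Ps = 80.
Buyers pay Pb = 80 − 33 = 47; x' = -200 + 5·80 = 200.
Buyers' price falls by P* − Pb = 69 − 47 = 22; sellers' price rises by Ps − P* = 80 − 69 = 11.

Buyers gain €22 per unit; sellers gain €11 per unit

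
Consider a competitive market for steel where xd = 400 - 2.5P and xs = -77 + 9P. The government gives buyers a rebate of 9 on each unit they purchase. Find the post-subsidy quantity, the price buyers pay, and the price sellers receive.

Pre-subsidy: 400 - 2.5P = -77 + 9P gives P* = 954/23, x* = 6815/23.
With the rebate, buyers effectively pay Pb = Ps − 9, where Ps is the price sellers receive.
Demand in terms of Ps becomes xd = 400 − 2.5(Ps − 9) = 422.5 - 2.5Ps. Setting this equal to supply: 422.5 - 2.5Ps = -77 + 9Ps, so Ps = 999/23.
Buyers pay Pb = 999/23 − 9 = 792/23; x' = -77 + 9·(999/23) = 7220/23.

x' = 7220/23; buyers pay 792/23; sellers receive 999/23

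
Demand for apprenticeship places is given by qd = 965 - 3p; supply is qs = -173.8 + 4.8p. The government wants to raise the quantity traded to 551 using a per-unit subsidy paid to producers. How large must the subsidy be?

At q = 551, invert demand for the buyer price: pb = (965 − 551)/3 = 138; invert supply for the seller price: ps = (551 − (-173.8))/4.8 = 151.
The subsidy must fill the gap: s = ps − pb = 151 − 138 = 13.

Required subsidy s = 13 per unit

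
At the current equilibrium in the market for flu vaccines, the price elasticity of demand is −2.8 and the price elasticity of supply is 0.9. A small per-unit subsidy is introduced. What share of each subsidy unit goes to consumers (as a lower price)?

Consumer share = 9/37

For a small subsidy around the equilibrium, the benefit split depends on the relative slopes, which at a point are proportional to the elasticities.
Buyer share = εs/(εs + |εd|) = 0.9/(0.9 + 2.8) = 9/37; seller share = |εd|/(εs + |εd|) = 28/37.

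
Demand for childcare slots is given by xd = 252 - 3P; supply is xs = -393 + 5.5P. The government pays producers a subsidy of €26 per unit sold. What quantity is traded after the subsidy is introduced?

Pre-subsidy: 252 - 3P = -393 + 5.5P gives P* = 1290/17, x* = 414/17.
With the subsidy, sellers receive Ps = Pb + 26 for each unit, where Pb is the price buyers pay.
Supply in terms of Pb becomes xs = -393 + 5.5(Pb + 26) = -250 + 5.5Pb. Setting this equal to demand: 252 - 3Pb = -250 + 5.5Pb, so Pb = 1004/17.
Sellers receive Ps = 1004/17 + 26 = 1446/17; x' = 252 − 3·(1004/17) = 1272/17.

x' = 1272/17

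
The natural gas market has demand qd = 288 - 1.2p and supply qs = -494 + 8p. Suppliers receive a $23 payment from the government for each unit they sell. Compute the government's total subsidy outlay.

Pre-subsidy: 288 - 1.2p = -494 + 8p gives p* = 85, q* = 186.
With the subsidy, sellers receive ps = pb + 23 for each unit, where pb is the price buyers pay.
Supply in terms of pb becomes qs = -494 + 8(pb + 23) = -310 + 8pb. Setting this equal to demand: 288 - 1.2pb = -310 + 8pb, so pb = 65.
Sellers receive ps = 65 + 23 = 88; q' = 288 − 1.2·65 = 210.
Government outlay = subsidy × quantity = 23 × 210 = 4830.

Government cost = $4830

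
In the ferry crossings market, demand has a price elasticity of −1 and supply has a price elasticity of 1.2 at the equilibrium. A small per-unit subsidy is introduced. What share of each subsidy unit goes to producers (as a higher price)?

For a small subsidy around the equilibrium, the benefit split depends on the relative slopes, which at a point are proportional to the elasticities.
Buyer share = εs/(εs + |εd|) = 1.2/(1.2 + 1) = 6/11; seller share = |εd|/(εs + |εd|) = 5/11.
So producers capture 5/11 of the subsidy.

Producer share = 5/11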